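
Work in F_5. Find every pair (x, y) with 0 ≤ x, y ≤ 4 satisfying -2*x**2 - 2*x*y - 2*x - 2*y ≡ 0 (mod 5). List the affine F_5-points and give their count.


Affine F_5-points: {(0, 0), (1, 4), (2, 3), (3, 2), (4, 0), (4, 1), (4, 2), (4, 3), (4, 4)}; count = 9.

For each of the 25 pairs (x, y) ∈ F_5², evaluate f(x, y) mod 5. Record the zeros.
  x = 0: [0↦0, 1↦3, 2↦1, 3↦4, 4↦2]  zeros at y ∈ {0}
  x = 1: [0↦1, 1↦2, 2↦3, 3↦4, 4↦0]  zeros at y ∈ {4}
  x = 2: [0↦3, 1↦2, 2↦1, 3↦0, 4↦4]  zeros at y ∈ {3}
  x = 3: [0↦1, 1↦3, 2↦0, 3↦2, 4↦4]  zeros at y ∈ {2}
  x = 4: [0↦0, 1↦0, 2↦0, 3↦0, 4↦0]  zeros at y ∈ {0, 1, 2, 3, 4}
Collecting zeros: affine points = {(0, 0), (1, 4), (2, 3), (3, 2), (4, 0), (4, 1), (4, 2), (4, 3), (4, 4)}.
Total count |C(F_5)_aff| = 9.


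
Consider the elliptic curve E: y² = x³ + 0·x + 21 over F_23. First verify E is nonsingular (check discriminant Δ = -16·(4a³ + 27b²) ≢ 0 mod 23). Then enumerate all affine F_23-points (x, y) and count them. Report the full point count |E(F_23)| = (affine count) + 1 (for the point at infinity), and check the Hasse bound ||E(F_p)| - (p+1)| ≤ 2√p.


Affine points = {(2, 11), (2, 12), (3, 5), (3, 18), (4, 4), (4, 19), (5, 10), (5, 13), (8, 2), (8, 21), (10, 3), (10, 20), (11, 8), (11, 15), (12, 1), (12, 22), (16, 0), (17, 9), (17, 14), (19, 7), (19, 16), (21, 6), (21, 17)}; affine count = 23; |E(F_23)| = 24.

Discriminant check: Δ ∝ 4a³ + 27b² = 4·0³ + 27·21² = 4·0 + 27·441 ≡ 16 (mod 23). Nonzero ⇒ E is nonsingular.
For each x ∈ F_23, compute rhs = x³ + 0·x + 21 mod 23, then count y ∈ F_23 with y² ≡ rhs.
  x = 0: rhs = 21, matching y values: none (0 points).
  x = 1: rhs = 22, matching y values: none (0 points).
  x = 2: rhs = 6, matching y values: 11, 12 (2 points).
  x = 3: rhs = 2, matching y values: 5, 18 (2 points).
  x = 4: rhs = 16, matching y values: 4, 19 (2 points).
  x = 5: rhs = 8, matching y values: 10, 13 (2 points).
  x = 6: rhs = 7, matching y values: none (0 points).
  x = 7: rhs = 19, matching y values: none (0 points).
  x = 8: rhs = 4, matching y values: 2, 21 (2 points).
  x = 9: rhs = 14, matching y values: none (0 points).
  x = 10: rhs = 9, matching y values: 3, 20 (2 points).
  x = 11: rhs = 18, matching y values: 8, 15 (2 points).
  x = 12: rhs = 1, matching y values: 1, 22 (2 points).
  x = 13: rhs = 10, matching y values: none (0 points).
  x = 14: rhs = 5, matching y values: none (0 points).
  x = 15: rhs = 15, matching y values: none (0 points).
  x = 16: rhs = 0, matching y values: 0 (1 points).
  x = 17: rhs = 12, matching y values: 9, 14 (2 points).
  x = 18: rhs = 11, matching y values: none (0 points).
  x = 19: rhs = 3, matching y values: 7, 16 (2 points).
  x = 20: rhs = 17, matching y values: none (0 points).
  x = 21: rhs = 13, matching y values: 6, 17 (2 points).
  x = 22: rhs = 20, matching y values: none (0 points).
Total affine count: 23.
Full point count |E(F_23)| = 23 + 1 = 24.
Hasse bound: |24 − (23+1)| = |0| = 0 ≤ 2√23 ≈ 9.5917 ✓.


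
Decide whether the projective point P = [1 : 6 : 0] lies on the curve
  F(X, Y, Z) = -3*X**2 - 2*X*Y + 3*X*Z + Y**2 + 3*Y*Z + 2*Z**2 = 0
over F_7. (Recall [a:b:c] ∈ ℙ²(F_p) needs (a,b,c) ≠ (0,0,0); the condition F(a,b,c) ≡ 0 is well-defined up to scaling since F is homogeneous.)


F(1,6,0) ≡ 0 (mod 7); P is on the curve.

Evaluate F(1, 6, 0) term-by-term (mod 7).
  -3*X**2 ↦ -3·1·1·1 = -3
  -2*X*Y ↦ -2·1·6·1 = -12
  3*X*Z ↦ 3·1·1·0 = 0
  Y**2 ↦ 1·1·36·1 = 36
  3*Y*Z ↦ 3·1·6·0 = 0
  2*Z**2 ↦ 2·1·1·0 = 0
Sum: F(1, 6, 0) = (-3) + (-12) + (0) + (36) + (0) + (0) = 21.
Reducing mod 7: 21 ≡ 0 (mod 7).
Since F(a, b, c) ≡ 0 (mod 7), P lies on the curve.


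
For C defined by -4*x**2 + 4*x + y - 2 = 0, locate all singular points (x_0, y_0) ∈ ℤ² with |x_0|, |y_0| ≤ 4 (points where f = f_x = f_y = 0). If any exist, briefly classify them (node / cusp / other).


No singular points in the scanned grid; C is smooth there.

Compute partial derivatives:
  f_x = 4 - 8*x.
  f_y = 1.
f_y = 1 is a nonzero constant, so f_y never vanishes: no point (x, y) can satisfy f = f_x = f_y = 0. In particular no (x, y) ∈ {−4, ..., 4}² is singular; the curve is smooth.


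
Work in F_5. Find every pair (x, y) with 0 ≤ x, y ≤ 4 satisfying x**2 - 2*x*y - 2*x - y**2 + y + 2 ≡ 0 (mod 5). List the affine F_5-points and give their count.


Affine F_5-points: {(0, 2), (0, 4), (1, 2), (3, 0), (4, 0), (4, 3)}; count = 6.

For each of the 25 pairs (x, y) ∈ F_5², evaluate f(x, y) mod 5. Record the zeros.
  x = 0: [0↦2, 1↦2, 2↦0, 3↦1, 4↦0]  zeros at y ∈ {2, 4}
  x = 1: [0↦1, 1↦4, 2↦0, 3↦4, 4↦1]  zeros at y ∈ {2}
  x = 2: [0↦2, 1↦3, 2↦2, 3↦4, 4↦4]  zeros at y ∈ ∅
  x = 3: [0↦0, 1↦4, 2↦1, 3↦1, 4↦4]  zeros at y ∈ {0}
  x = 4: [0↦0, 1↦2, 2↦2, 3↦0, 4↦1]  zeros at y ∈ {0, 3}
Collecting zeros: affine points = {(0, 2), (0, 4), (1, 2), (3, 0), (4, 0), (4, 3)}.
Total count |C(F_5)_aff| = 6.


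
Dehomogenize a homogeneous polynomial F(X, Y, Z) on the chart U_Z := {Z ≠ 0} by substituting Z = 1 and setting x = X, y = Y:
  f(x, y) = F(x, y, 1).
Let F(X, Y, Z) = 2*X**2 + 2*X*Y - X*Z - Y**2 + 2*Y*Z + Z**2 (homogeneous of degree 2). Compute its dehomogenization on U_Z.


f(x, y) = 2*x**2 + 2*x*y - x - y**2 + 2*y + 1

On U_Z we set Z = 1. Each monomial c·X^i·Y^j·Z^k in F becomes c·x^i·y^j·1^k = c·x^i·y^j.
Substituting Z = 1: F(X, Y, 1) = 2*x**2 + 2*x*y - x - y**2 + 2*y + 1.
Note: deg(f) ≤ deg(F) = 2; strict inequality happens when F is divisible by Z (lost terms).


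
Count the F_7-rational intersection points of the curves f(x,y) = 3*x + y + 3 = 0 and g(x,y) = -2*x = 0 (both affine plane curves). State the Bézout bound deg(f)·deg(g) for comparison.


Common zeros: {(0, 4)}; count = 1; Bézout bound = 1.

deg(f) = 1, deg(g) = 1, so Bézout bound = 1.
Scan x ∈ F_7. For each x, list the y ∈ F_7 with f(x, y) ≡ 0 and those with g(x, y) ≡ 0 (mod 7); the common zeros in that column are the intersection.
  x = 0: f ≡ 0 at y ∈ {4}; g ≡ 0 at y ∈ {0, 1, 2, 3, 4, 5, 6}; common: {4}.
  x = 1: f ≡ 0 at y ∈ {1}; g ≡ 0 at y ∈ ∅; common: ∅.
  x = 2: f ≡ 0 at y ∈ {5}; g ≡ 0 at y ∈ ∅; common: ∅.
  x = 3: f ≡ 0 at y ∈ {2}; g ≡ 0 at y ∈ ∅; common: ∅.
  x = 4: f ≡ 0 at y ∈ {6}; g ≡ 0 at y ∈ ∅; common: ∅.
  x = 5: f ≡ 0 at y ∈ {3}; g ≡ 0 at y ∈ ∅; common: ∅.
  x = 6: f ≡ 0 at y ∈ {0}; g ≡ 0 at y ∈ ∅; common: ∅.
Collecting: common zeros = {(0, 4)}, so the count is 1.
Comparison with the Bézout bound: 1 ≤ 1 = deg(f)·deg(g), as expected for curves with no common component (the bound is attained).


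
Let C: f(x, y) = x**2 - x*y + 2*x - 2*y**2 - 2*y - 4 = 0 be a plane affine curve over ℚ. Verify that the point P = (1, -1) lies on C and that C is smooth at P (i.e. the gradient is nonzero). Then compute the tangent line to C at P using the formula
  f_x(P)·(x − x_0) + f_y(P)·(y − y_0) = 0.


Tangent line at P: 5*x + y - 4 = 0.

Step 1: f(1, -1) = 0, so P lies on C.
Step 2: partial derivatives
  f_x(x, y) = 2*x - y + 2, f_y(x, y) = -x - 4*y - 2.
  f_x(P) = 5, f_y(P) = 1 (gradient nonzero, so P is smooth).
Step 3: tangent line at P: 5·(x − 1) + 1·(y − -1) = 0.
Expanding: 5*x + y - 4 = 0.


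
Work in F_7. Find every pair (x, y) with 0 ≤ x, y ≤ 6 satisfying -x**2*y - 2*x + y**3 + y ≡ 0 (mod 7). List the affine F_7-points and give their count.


Affine F_7-points: {(0, 0), (2, 3), (3, 2), (4, 5), (5, 4)}; count = 5.

For each of the 49 pairs (x, y) ∈ F_7², evaluate f(x, y) mod 7. Record the zeros.
  x = 0: [0↦0, 1↦2, 2↦3, 3↦2, 4↦5, 5↦4, 6↦5]  zeros at y ∈ {0}
  x = 1: [0↦5, 1↦6, 2↦6, 3↦4, 4↦6, 5↦4, 6↦4]  zeros at y ∈ ∅
  x = 2: [0↦3, 1↦1, 2↦5, 3↦0, 4↦6, 5↦1, 6↦5]  zeros at y ∈ {3}
  x = 3: [0↦1, 1↦1, 2↦0, 3↦4, 4↦5, 5↦2, 6↦1]  zeros at y ∈ {2}
  x = 4: [0↦6, 1↦6, 2↦5, 3↦2, 4↦3, 5↦0, 6↦6]  zeros at y ∈ {5}
  x = 5: [0↦4, 1↦2, 2↦6, 3↦1, 4↦0, 5↦2, 6↦6]  zeros at y ∈ {4}
  x = 6: [0↦2, 1↦3, 2↦3, 3↦1, 4↦3, 5↦1, 6↦1]  zeros at y ∈ ∅
Collecting zeros: affine points = {(0, 0), (2, 3), (3, 2), (4, 5), (5, 4)}.
Total count |C(F_7)_aff| = 5.


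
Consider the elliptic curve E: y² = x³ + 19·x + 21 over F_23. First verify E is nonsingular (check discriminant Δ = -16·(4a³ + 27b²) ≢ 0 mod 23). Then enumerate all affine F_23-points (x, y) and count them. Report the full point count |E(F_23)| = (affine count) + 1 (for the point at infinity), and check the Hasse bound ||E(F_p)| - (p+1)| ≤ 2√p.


Affine points = {(1, 8), (1, 15), (3, 6), (3, 17), (4, 0), (6, 11), (6, 12), (8, 8), (8, 15), (9, 1), (9, 22), (13, 2), (13, 21), (14, 8), (14, 15), (15, 1), (15, 22), (17, 6), (17, 17), (18, 10), (18, 13), (20, 11), (20, 12), (22, 1), (22, 22)}; affine count = 25; |E(F_23)| = 26.

Discriminant check: Δ ∝ 4a³ + 27b² = 4·19³ + 27·21² = 4·6859 + 27·441 ≡ 13 (mod 23). Nonzero ⇒ E is nonsingular.
For each x ∈ F_23, compute rhs = x³ + 19·x + 21 mod 23, then count y ∈ F_23 with y² ≡ rhs.
  x = 0: rhs = 21, matching y values: none (0 points).
  x = 1: rhs = 18, matching y values: 8, 15 (2 points).
  x = 2: rhs = 21, matching y values: none (0 points).
  x = 3: rhs = 13, matching y values: 6, 17 (2 points).
  x = 4: rhs = 0, matching y values: 0 (1 points).
  x = 5: rhs = 11, matching y values: none (0 points).
  x = 6: rhs = 6, matching y values: 11, 12 (2 points).
  x = 7: rhs = 14, matching y values: none (0 points).
  x = 8: rhs = 18, matching y values: 8, 15 (2 points).
  x = 9: rhs = 1, matching y values: 1, 22 (2 points).
  x = 10: rhs = 15, matching y values: none (0 points).
  x = 11: rhs = 20, matching y values: none (0 points).
  x = 12: rhs = 22, matching y values: none (0 points).
  x = 13: rhs = 4, matching y values: 2, 21 (2 points).
  x = 14: rhs = 18, matching y values: 8, 15 (2 points).
  x = 15: rhs = 1, matching y values: 1, 22 (2 points).
  x = 16: rhs = 5, matching y values: none (0 points).
  x = 17: rhs = 13, matching y values: 6, 17 (2 points).
  x = 18: rhs = 8, matching y values: 10, 13 (2 points).
  x = 19: rhs = 19, matching y values: none (0 points).
  x = 20: rhs = 6, matching y values: 11, 12 (2 points).
  x = 21: rhs = 21, matching y values: none (0 points).
  x = 22: rhs = 1, matching y values: 1, 22 (2 points).
Total affine count: 25.
Full point count |E(F_23)| = 25 + 1 = 26.
Hasse bound: |26 − (23+1)| = |2| = 2 ≤ 2√23 ≈ 9.5917 ✓.


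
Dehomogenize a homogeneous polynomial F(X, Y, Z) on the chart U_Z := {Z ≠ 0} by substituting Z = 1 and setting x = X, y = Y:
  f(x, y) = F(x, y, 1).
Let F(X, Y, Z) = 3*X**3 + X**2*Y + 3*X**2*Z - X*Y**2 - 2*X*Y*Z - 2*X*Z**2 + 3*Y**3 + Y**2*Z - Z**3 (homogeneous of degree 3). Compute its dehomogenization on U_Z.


f(x, y) = 3*x**3 + x**2*y + 3*x**2 - x*y**2 - 2*x*y - 2*x + 3*y**3 + y**2 - 1

On U_Z we set Z = 1. Each monomial c·X^i·Y^j·Z^k in F becomes c·x^i·y^j·1^k = c·x^i·y^j.
Substituting Z = 1: F(X, Y, 1) = 3*x**3 + x**2*y + 3*x**2 - x*y**2 - 2*x*y - 2*x + 3*y**3 + y**2 - 1.
Note: deg(f) ≤ deg(F) = 3; strict inequality happens when F is divisible by Z (lost terms).


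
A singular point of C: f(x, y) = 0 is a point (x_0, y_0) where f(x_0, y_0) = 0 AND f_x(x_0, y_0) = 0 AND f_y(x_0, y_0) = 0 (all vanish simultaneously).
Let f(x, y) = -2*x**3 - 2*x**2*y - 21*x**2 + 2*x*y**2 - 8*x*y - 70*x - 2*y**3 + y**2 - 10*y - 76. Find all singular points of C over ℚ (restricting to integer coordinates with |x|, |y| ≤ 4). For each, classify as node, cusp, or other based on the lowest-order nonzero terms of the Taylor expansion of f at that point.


Singular points: {(-3, -1)}; classification: node.

Compute partial derivatives:
  f_x = -6*x**2 - 4*x*y - 42*x + 2*y**2 - 8*y - 70.
  f_y = -2*x**2 + 4*x*y - 8*x - 6*y**2 + 2*y - 10.
Scan x_0 ∈ {−4, ..., 4}. For each x_0, f_y(x_0, y) is a polynomial in y; find its integer roots y ∈ {−4, ..., 4}, then test f_x and f at those candidates.
  x = -4: f_y(-4, y) = -6*y**2 - 14*y - 10; no integer root y with |y| ≤ 4.
  x = -3: f_y(-3, y) = -6*y**2 - 10*y - 4; vanishes at y ∈ {-1}. (-3, -1): f_x = 0, f = 0 — SINGULAR.
  x = -2: f_y(-2, y) = -6*y**2 - 6*y - 2; no integer root y with |y| ≤ 4.
  x = -1: f_y(-1, y) = -6*y**2 - 2*y - 4; no integer root y with |y| ≤ 4.
  x = 0: f_y(0, y) = -6*y**2 + 2*y - 10; no integer root y with |y| ≤ 4.
  x = 1: f_y(1, y) = -6*y**2 + 6*y - 20; no integer root y with |y| ≤ 4.
  x = 2: f_y(2, y) = -6*y**2 + 10*y - 34; no integer root y with |y| ≤ 4.
  x = 3: f_y(3, y) = -6*y**2 + 14*y - 52; no integer root y with |y| ≤ 4.
  x = 4: f_y(4, y) = -6*y**2 + 18*y - 74; no integer root y with |y| ≤ 4.
Only singular point on the grid: (-3, -1).
Classify: substitute x = -3 + u, y = -1 + v and expand: f = -2*u**3 - 2*u**2*v - u**2 + 2*u*v**2 - 2*v**3 + v**2.
No constant or linear terms (consistent with a singular point). Quadratic part: -u**2 + v**2. Cubic part: -2*u**3 - 2*u**2*v + 2*u*v**2 - 2*v**3.
The quadratic part v**2 - u**2 = (v − u)(v + u) splits into two distinct linear factors, so there are two distinct tangent lines y − -1 = ±(x − -3) — this is a node (ordinary double point).
Classification: node.


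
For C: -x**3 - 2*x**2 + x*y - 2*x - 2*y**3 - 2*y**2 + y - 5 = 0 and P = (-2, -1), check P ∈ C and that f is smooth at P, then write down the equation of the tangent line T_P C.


Tangent line at P: -7*x - 3*y - 17 = 0.

Step 1: f(-2, -1) = 0, so P lies on C.
Step 2: partial derivatives
  f_x(x, y) = -3*x**2 - 4*x + y - 2, f_y(x, y) = x - 6*y**2 - 4*y + 1.
  f_x(P) = -7, f_y(P) = -3 (gradient nonzero, so P is smooth).
Step 3: tangent line at P: -7·(x − -2) + -3·(y − -1) = 0.
Expanding: -7*x - 3*y - 17 = 0.


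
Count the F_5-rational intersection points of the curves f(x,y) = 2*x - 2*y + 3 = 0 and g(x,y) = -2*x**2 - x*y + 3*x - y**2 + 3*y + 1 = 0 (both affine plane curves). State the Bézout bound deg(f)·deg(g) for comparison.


Common zeros: ∅; count = 0; Bézout bound = 2.

deg(f) = 1, deg(g) = 2, so Bézout bound = 2.
Scan x ∈ F_5. For each x, list the y ∈ F_5 with f(x, y) ≡ 0 and those with g(x, y) ≡ 0 (mod 5); the common zeros in that column are the intersection.
  x = 0: f ≡ 0 at y ∈ {4}; g ≡ 0 at y ∈ ∅; common: ∅.
  x = 1: f ≡ 0 at y ∈ {0}; g ≡ 0 at y ∈ ∅; common: ∅.
  x = 2: f ≡ 0 at y ∈ {1}; g ≡ 0 at y ∈ ∅; common: ∅.
  x = 3: f ≡ 0 at y ∈ {2}; g ≡ 0 at y ∈ ∅; common: ∅.
  x = 4: f ≡ 0 at y ∈ {3}; g ≡ 0 at y ∈ {2}; common: ∅.
Collecting: common zeros = ∅, so the count is 0.
Comparison with the Bézout bound: 0 ≤ 2 = deg(f)·deg(g), as expected for curves with no common component (the affine F_5-count falls short of the bound because intersections may lie at infinity, over extension fields, or carry multiplicity).


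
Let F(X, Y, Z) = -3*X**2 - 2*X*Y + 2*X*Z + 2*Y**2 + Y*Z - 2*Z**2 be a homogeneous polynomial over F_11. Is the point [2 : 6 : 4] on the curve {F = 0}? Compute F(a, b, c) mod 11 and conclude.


F(2,6,4) ≡ 0 (mod 11); P is on the curve.

Evaluate F(2, 6, 4) term-by-term (mod 11).
  -3*X**2 ↦ -3·4·1·1 = -12
  -2*X*Y ↦ -2·2·6·1 = -24
  2*X*Z ↦ 2·2·1·4 = 16
  2*Y**2 ↦ 2·1·36·1 = 72
  Y*Z ↦ 1·1·6·4 = 24
  -2*Z**2 ↦ -2·1·1·16 = -32
Sum: F(2, 6, 4) = (-12) + (-24) + (16) + (72) + (24) + (-32) = 44.
Reducing mod 11: 44 ≡ 0 (mod 11).
Since F(a, b, c) ≡ 0 (mod 11), P lies on the curve.


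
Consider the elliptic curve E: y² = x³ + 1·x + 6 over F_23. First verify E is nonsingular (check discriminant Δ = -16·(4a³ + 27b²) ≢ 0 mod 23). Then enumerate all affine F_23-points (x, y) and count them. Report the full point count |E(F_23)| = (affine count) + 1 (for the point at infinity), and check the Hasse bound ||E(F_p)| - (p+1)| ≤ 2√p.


Affine points = {(0, 11), (0, 12), (1, 10), (1, 13), (2, 4), (2, 19), (3, 6), (3, 17), (9, 10), (9, 13), (10, 2), (10, 21), (13, 10), (13, 13), (14, 2), (14, 21), (16, 1), (16, 22), (22, 2), (22, 21)}; affine count = 20; |E(F_23)| = 21.

Discriminant check: Δ ∝ 4a³ + 27b² = 4·1³ + 27·6² = 4·1 + 27·36 ≡ 10 (mod 23). Nonzero ⇒ E is nonsingular.
For each x ∈ F_23, compute rhs = x³ + 1·x + 6 mod 23, then count y ∈ F_23 with y² ≡ rhs.
  x = 0: rhs = 6, matching y values: 11, 12 (2 points).
  x = 1: rhs = 8, matching y values: 10, 13 (2 points).
  x = 2: rhs = 16, matching y values: 4, 19 (2 points).
  x = 3: rhs = 13, matching y values: 6, 17 (2 points).
  x = 4: rhs = 5, matching y values: none (0 points).
  x = 5: rhs = 21, matching y values: none (0 points).
  x = 6: rhs = 21, matching y values: none (0 points).
  x = 7: rhs = 11, matching y values: none (0 points).
  x = 8: rhs = 20, matching y values: none (0 points).
  x = 9: rhs = 8, matching y values: 10, 13 (2 points).
  x = 10: rhs = 4, matching y values: 2, 21 (2 points).
  x = 11: rhs = 14, matching y values: none (0 points).
  x = 12: rhs = 21, matching y values: none (0 points).
  x = 13: rhs = 8, matching y values: 10, 13 (2 points).
  x = 14: rhs = 4, matching y values: 2, 21 (2 points).
  x = 15: rhs = 15, matching y values: none (0 points).
  x = 16: rhs = 1, matching y values: 1, 22 (2 points).
  x = 17: rhs = 14, matching y values: none (0 points).
  x = 18: rhs = 14, matching y values: none (0 points).
  x = 19: rhs = 7, matching y values: none (0 points).
  x = 20: rhs = 22, matching y values: none (0 points).
  x = 21: rhs = 19, matching y values: none (0 points).
  x = 22: rhs = 4, matching y values: 2, 21 (2 points).
Total affine count: 20.
Full point count |E(F_23)| = 20 + 1 = 21.
Hasse bound: |21 − (23+1)| = |-3| = 3 ≤ 2√23 ≈ 9.5917 ✓.


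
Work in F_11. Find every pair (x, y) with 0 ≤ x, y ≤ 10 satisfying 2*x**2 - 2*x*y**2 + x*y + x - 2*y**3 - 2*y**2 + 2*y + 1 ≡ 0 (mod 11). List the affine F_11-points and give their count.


Affine F_11-points: {(1, 2), (1, 3), (1, 4), (2, 0), (3, 0), (3, 8), (3, 10), (6, 3), (7, 2), (7, 4), (7, 8), (9, 10)}; count = 12.

For each of the 121 pairs (x, y) ∈ F_11², evaluate f(x, y) mod 11. Record the zeros.
  x = 0: [0↦1, 1↦10, 2↦3, 3↦1, 4↦3, 5↦8, 6↦4, 7↦1, 8↦9, 9↦5, 10↦10]  zeros at y ∈ ∅
  x = 1: [0↦4, 1↦1, 2↦0, 3↦0, 4↦0, 5↦10, 6↦7, 7↦1, 8↦2, 9↦9, 10↦10]  zeros at y ∈ {2, 3, 4}
  x = 2: [0↦0, 1↦7, 2↦1, 3↦3, 4↦1, 5↦5, 6↦3, 7↦5, 8↦10, 9↦6, 10↦3]  zeros at y ∈ {0}
  x = 3: [0↦0, 1↦6, 2↦6, 3↦10, 4↦6, 5↦4, 6↦3, 7↦2, 8↦0, 9↦7, 10↦0]  zeros at y ∈ {0, 8, 10}
  x = 4: [0↦4, 1↦9, 2↦4, 3↦10, 4↦4, 5↦7, 6↦7, 7↦3, 8↦5, 9↦1, 10↦1]  zeros at y ∈ ∅
  x = 5: [0↦1, 1↦5, 2↦6, 3↦3, 4↦6, 5↦3, 6↦4, 7↦8, 8↦3, 9↦10, 10↦6]  zeros at y ∈ ∅
  x = 6: [0↦2, 1↦5, 2↦1, 3↦0, 4↦1, 5↦3, 6↦5, 7↦6, 8↦5, 9↦1, 10↦4]  zeros at y ∈ {3}
  x = 7: [0↦7, 1↦9, 2↦0, 3↦1, 4↦0, 5↦7, 6↦10, 7↦8, 8↦0, 9↦7, 10↦6]  zeros at y ∈ {2, 4, 8}
  x = 8: [0↦5, 1↦6, 2↦3, 3↦6, 4↦3, 5↦4, 6↦8, 7↦3, 8↦10, 9↦6, 10↦1]  zeros at y ∈ ∅
  x = 9: [0↦7, 1↦7, 2↦10, 3↦4, 4↦10, 5↦5, 6↦10, 7↦2, 8↦2, 9↦9, 10↦0]  zeros at y ∈ {10}
  x = 10: [0↦2, 1↦1, 2↦10, 3↦6, 4↦10, 5↦10, 6↦5, 7↦5, 8↦9, 9↦5, 10↦3]  zeros at y ∈ ∅
Collecting zeros: affine points = {(1, 2), (1, 3), (1, 4), (2, 0), (3, 0), (3, 8), (3, 10), (6, 3), (7, 2), (7, 4), (7, 8), (9, 10)}.
Total count |C(F_11)_aff| = 12.


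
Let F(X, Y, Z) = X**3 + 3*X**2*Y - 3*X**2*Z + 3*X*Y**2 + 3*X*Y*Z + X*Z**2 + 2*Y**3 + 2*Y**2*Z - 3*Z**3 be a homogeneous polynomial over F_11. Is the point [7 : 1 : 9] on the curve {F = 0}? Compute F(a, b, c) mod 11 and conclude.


F(7,1,9) ≡ 10 (mod 11); P is NOT on the curve.

Evaluate F(7, 1, 9) term-by-term (mod 11).
  X**3 ↦ 1·343·1·1 = 343
  3*X**2*Y ↦ 3·49·1·1 = 147
  -3*X**2*Z ↦ -3·49·1·9 = -1323
  3*X*Y**2 ↦ 3·7·1·1 = 21
  3*X*Y*Z ↦ 3·7·1·9 = 189
  X*Z**2 ↦ 1·7·1·81 = 567
  2*Y**3 ↦ 2·1·1·1 = 2
  2*Y**2*Z ↦ 2·1·1·9 = 18
  -3*Z**3 ↦ -3·1·1·729 = -2187
Sum: F(7, 1, 9) = (343) + (147) + (-1323) + (21) + (189) + (567) + (2) + (18) + (-2187) = -2223.
Reducing mod 11: -2223 ≡ 10 (mod 11).
Since F(a, b, c) ≡ 10 ≠ 0 (mod 11), P does NOT lie on the curve.


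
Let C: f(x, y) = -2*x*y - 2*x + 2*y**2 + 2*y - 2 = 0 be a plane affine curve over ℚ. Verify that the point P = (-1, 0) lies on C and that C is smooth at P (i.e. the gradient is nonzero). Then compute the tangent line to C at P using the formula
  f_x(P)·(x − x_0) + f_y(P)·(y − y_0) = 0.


Tangent line at P: -2*x + 4*y - 2 = 0.

Step 1: f(-1, 0) = 0, so P lies on C.
Step 2: partial derivatives
  f_x(x, y) = -2*y - 2, f_y(x, y) = -2*x + 4*y + 2.
  f_x(P) = -2, f_y(P) = 4 (gradient nonzero, so P is smooth).
Step 3: tangent line at P: -2·(x − -1) + 4·(y − 0) = 0.
Expanding: -2*x + 4*y - 2 = 0.


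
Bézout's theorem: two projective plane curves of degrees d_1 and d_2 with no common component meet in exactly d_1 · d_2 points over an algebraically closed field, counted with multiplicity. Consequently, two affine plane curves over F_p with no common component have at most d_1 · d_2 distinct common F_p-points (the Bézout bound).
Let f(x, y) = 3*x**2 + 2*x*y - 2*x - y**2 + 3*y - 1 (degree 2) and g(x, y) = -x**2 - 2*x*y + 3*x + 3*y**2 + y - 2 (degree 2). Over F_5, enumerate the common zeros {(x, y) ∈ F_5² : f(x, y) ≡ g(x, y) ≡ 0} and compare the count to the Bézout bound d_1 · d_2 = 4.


Common zeros: {(0, 4), (1, 0)}; count = 2; Bézout bound = 4.

deg(f) = 2, deg(g) = 2, so Bézout bound = 4.
Scan x ∈ F_5. For each x, list the y ∈ F_5 with f(x, y) ≡ 0 and those with g(x, y) ≡ 0 (mod 5); the common zeros in that column are the intersection.
  x = 0: f ≡ 0 at y ∈ {4}; g ≡ 0 at y ∈ {4}; common: {4}.
  x = 1: f ≡ 0 at y ∈ {0}; g ≡ 0 at y ∈ {0, 2}; common: {0}.
  x = 2: f ≡ 0 at y ∈ ∅; g ≡ 0 at y ∈ {0, 1}; common: ∅.
  x = 3: f ≡ 0 at y ∈ {0, 4}; g ≡ 0 at y ∈ {2, 3}; common: ∅.
  x = 4: f ≡ 0 at y ∈ ∅; g ≡ 0 at y ∈ {1, 3}; common: ∅.
Collecting: common zeros = {(0, 4), (1, 0)}, so the count is 2.
Comparison with the Bézout bound: 2 ≤ 4 = deg(f)·deg(g), as expected for curves with no common component (the affine F_5-count falls short of the bound because intersections may lie at infinity, over extension fields, or carry multiplicity).


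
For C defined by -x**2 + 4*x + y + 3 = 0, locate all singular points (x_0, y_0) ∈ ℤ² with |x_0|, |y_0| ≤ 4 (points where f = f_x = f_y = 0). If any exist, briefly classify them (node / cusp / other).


No singular points in the scanned grid; C is smooth there.

Compute partial derivatives:
  f_x = 4 - 2*x.
  f_y = 1.
f_y = 1 is a nonzero constant, so f_y never vanishes: no point (x, y) can satisfy f = f_x = f_y = 0. In particular no (x, y) ∈ {−4, ..., 4}² is singular; the curve is smooth.


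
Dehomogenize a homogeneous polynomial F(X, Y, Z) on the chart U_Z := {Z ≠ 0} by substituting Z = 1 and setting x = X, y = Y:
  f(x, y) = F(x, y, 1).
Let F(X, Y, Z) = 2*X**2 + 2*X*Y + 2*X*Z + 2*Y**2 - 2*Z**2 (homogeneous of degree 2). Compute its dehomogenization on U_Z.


f(x, y) = 2*x**2 + 2*x*y + 2*x + 2*y**2 - 2

On U_Z we set Z = 1. Each monomial c·X^i·Y^j·Z^k in F becomes c·x^i·y^j·1^k = c·x^i·y^j.
Substituting Z = 1: F(X, Y, 1) = 2*x**2 + 2*x*y + 2*x + 2*y**2 - 2.
Note: deg(f) ≤ deg(F) = 2; strict inequality happens when F is divisible by Z (lost terms).


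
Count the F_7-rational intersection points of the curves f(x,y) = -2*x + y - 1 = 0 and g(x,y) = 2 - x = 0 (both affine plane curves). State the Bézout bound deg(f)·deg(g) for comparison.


Common zeros: {(2, 5)}; count = 1; Bézout bound = 1.

deg(f) = 1, deg(g) = 1, so Bézout bound = 1.
Scan x ∈ F_7. For each x, list the y ∈ F_7 with f(x, y) ≡ 0 and those with g(x, y) ≡ 0 (mod 7); the common zeros in that column are the intersection.
  x = 0: f ≡ 0 at y ∈ {1}; g ≡ 0 at y ∈ ∅; common: ∅.
  x = 1: f ≡ 0 at y ∈ {3}; g ≡ 0 at y ∈ ∅; common: ∅.
  x = 2: f ≡ 0 at y ∈ {5}; g ≡ 0 at y ∈ {0, 1, 2, 3, 4, 5, 6}; common: {5}.
  x = 3: f ≡ 0 at y ∈ {0}; g ≡ 0 at y ∈ ∅; common: ∅.
  x = 4: f ≡ 0 at y ∈ {2}; g ≡ 0 at y ∈ ∅; common: ∅.
  x = 5: f ≡ 0 at y ∈ {4}; g ≡ 0 at y ∈ ∅; common: ∅.
  x = 6: f ≡ 0 at y ∈ {6}; g ≡ 0 at y ∈ ∅; common: ∅.
Collecting: common zeros = {(2, 5)}, so the count is 1.
Comparison with the Bézout bound: 1 ≤ 1 = deg(f)·deg(g), as expected for curves with no common component (the bound is attained).


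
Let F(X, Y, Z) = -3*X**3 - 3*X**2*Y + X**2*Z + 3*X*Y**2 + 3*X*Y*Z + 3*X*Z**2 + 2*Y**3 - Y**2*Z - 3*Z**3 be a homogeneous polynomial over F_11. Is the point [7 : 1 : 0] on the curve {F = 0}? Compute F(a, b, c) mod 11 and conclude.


F(7,1,0) ≡ 2 (mod 11); P is NOT on the curve.

Evaluate F(7, 1, 0) term-by-term (mod 11).
  -3*X**3 ↦ -3·343·1·1 = -1029
  -3*X**2*Y ↦ -3·49·1·1 = -147
  X**2*Z ↦ 1·49·1·0 = 0
  3*X*Y**2 ↦ 3·7·1·1 = 21
  3*X*Y*Z ↦ 3·7·1·0 = 0
  3*X*Z**2 ↦ 3·7·1·0 = 0
  2*Y**3 ↦ 2·1·1·1 = 2
  -Y**2*Z ↦ -1·1·1·0 = 0
  -3*Z**3 ↦ -3·1·1·0 = 0
Sum: F(7, 1, 0) = (-1029) + (-147) + (0) + (21) + (0) + (0) + (2) + (0) + (0) = -1153.
Reducing mod 11: -1153 ≡ 2 (mod 11).
Since F(a, b, c) ≡ 2 ≠ 0 (mod 11), P does NOT lie on the curve.


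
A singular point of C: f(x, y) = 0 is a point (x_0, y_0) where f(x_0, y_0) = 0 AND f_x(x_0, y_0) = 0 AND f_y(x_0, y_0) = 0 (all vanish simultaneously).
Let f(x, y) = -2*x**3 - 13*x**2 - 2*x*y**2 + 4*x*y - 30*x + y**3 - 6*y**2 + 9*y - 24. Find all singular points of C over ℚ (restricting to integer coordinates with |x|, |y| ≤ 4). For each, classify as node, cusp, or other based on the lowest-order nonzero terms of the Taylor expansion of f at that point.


Singular points: {(-2, 1)}; classification: node.

Compute partial derivatives:
  f_x = -6*x**2 - 26*x - 2*y**2 + 4*y - 30.
  f_y = -4*x*y + 4*x + 3*y**2 - 12*y + 9.
Scan x_0 ∈ {−4, ..., 4}. For each x_0, f_y(x_0, y) is a polynomial in y; find its integer roots y ∈ {−4, ..., 4}, then test f_x and f at those candidates.
  x = -4: f_y(-4, y) = 3*y**2 + 4*y - 7; vanishes at y ∈ {1}. (-4, 1): f_x = -20 ≠ 0.
  x = -3: f_y(-3, y) = 3*y**2 - 3; vanishes at y ∈ {-1, 1}. (-3, -1): f_x = -12 ≠ 0; (-3, 1): f_x = -4 ≠ 0.
  x = -2: f_y(-2, y) = 3*y**2 - 4*y + 1; vanishes at y ∈ {1}. (-2, 1): f_x = 0, f = 0 — SINGULAR.
  x = -1: f_y(-1, y) = 3*y**2 - 8*y + 5; vanishes at y ∈ {1}. (-1, 1): f_x = -8 ≠ 0.
  x = 0: f_y(0, y) = 3*y**2 - 12*y + 9; vanishes at y ∈ {1, 3}. (0, 1): f_x = -28 ≠ 0; (0, 3): f_x = -36 ≠ 0.
  x = 1: f_y(1, y) = 3*y**2 - 16*y + 13; vanishes at y ∈ {1}. (1, 1): f_x = -60 ≠ 0.
  x = 2: f_y(2, y) = 3*y**2 - 20*y + 17; vanishes at y ∈ {1}. (2, 1): f_x = -104 ≠ 0.
  x = 3: f_y(3, y) = 3*y**2 - 24*y + 21; vanishes at y ∈ {1}. (3, 1): f_x = -160 ≠ 0.
  x = 4: f_y(4, y) = 3*y**2 - 28*y + 25; vanishes at y ∈ {1}. (4, 1): f_x = -228 ≠ 0.
Only singular point on the grid: (-2, 1).
Classify: substitute x = -2 + u, y = 1 + v and expand: f = -2*u**3 - u**2 - 2*u*v**2 + v**3 + v**2.
No constant or linear terms (consistent with a singular point). Quadratic part: -u**2 + v**2. Cubic part: -2*u**3 - 2*u*v**2 + v**3.
The quadratic part v**2 - u**2 = (v − u)(v + u) splits into two distinct linear factors, so there are two distinct tangent lines y − 1 = ±(x − -2) — this is a node (ordinary double point).
Classification: node.


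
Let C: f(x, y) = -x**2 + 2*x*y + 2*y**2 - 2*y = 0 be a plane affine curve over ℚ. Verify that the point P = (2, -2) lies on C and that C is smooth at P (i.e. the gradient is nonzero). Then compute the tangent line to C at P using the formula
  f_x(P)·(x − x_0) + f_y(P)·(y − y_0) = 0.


Tangent line at P: -8*x - 6*y + 4 = 0.

Step 1: f(2, -2) = 0, so P lies on C.
Step 2: partial derivatives
  f_x(x, y) = -2*x + 2*y, f_y(x, y) = 2*x + 4*y - 2.
  f_x(P) = -8, f_y(P) = -6 (gradient nonzero, so P is smooth).
Step 3: tangent line at P: -8·(x − 2) + -6·(y − -2) = 0.
Expanding: -8*x - 6*y + 4 = 0.


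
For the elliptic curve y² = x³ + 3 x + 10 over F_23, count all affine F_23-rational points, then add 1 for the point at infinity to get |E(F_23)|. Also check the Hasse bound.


Affine points = {(2, 1), (2, 22), (3, 0), (5, 9), (5, 14), (7, 11), (7, 12), (12, 7), (12, 16), (14, 6), (14, 17), (15, 7), (15, 16), (17, 11), (17, 12), (18, 10), (18, 13), (19, 7), (19, 16), (22, 11), (22, 12)}; affine count = 21; |E(F_23)| = 22.

Discriminant check: Δ ∝ 4a³ + 27b² = 4·3³ + 27·10² = 4·27 + 27·100 ≡ 2 (mod 23). Nonzero ⇒ E is nonsingular.
For each x ∈ F_23, compute rhs = x³ + 3·x + 10 mod 23, then count y ∈ F_23 with y² ≡ rhs.
  x = 0: rhs = 10, matching y values: none (0 points).
  x = 1: rhs = 14, matching y values: none (0 points).
  x = 2: rhs = 1, matching y values: 1, 22 (2 points).
  x = 3: rhs = 0, matching y values: 0 (1 points).
  x = 4: rhs = 17, matching y values: none (0 points).
  x = 5: rhs = 12, matching y values: 9, 14 (2 points).
  x = 6: rhs = 14, matching y values: none (0 points).
  x = 7: rhs = 6, matching y values: 11, 12 (2 points).
  x = 8: rhs = 17, matching y values: none (0 points).
  x = 9: rhs = 7, matching y values: none (0 points).
  x = 10: rhs = 5, matching y values: none (0 points).
  x = 11: rhs = 17, matching y values: none (0 points).
  x = 12: rhs = 3, matching y values: 7, 16 (2 points).
  x = 13: rhs = 15, matching y values: none (0 points).
  x = 14: rhs = 13, matching y values: 6, 17 (2 points).
  x = 15: rhs = 3, matching y values: 7, 16 (2 points).
  x = 16: rhs = 14, matching y values: none (0 points).
  x = 17: rhs = 6, matching y values: 11, 12 (2 points).
  x = 18: rhs = 8, matching y values: 10, 13 (2 points).
  x = 19: rhs = 3, matching y values: 7, 16 (2 points).
  x = 20: rhs = 20, matching y values: none (0 points).
  x = 21: rhs = 19, matching y values: none (0 points).
  x = 22: rhs = 6, matching y values: 11, 12 (2 points).
Total affine count: 21.
Full point count |E(F_23)| = 21 + 1 = 22.
Hasse bound: |22 − (23+1)| = |-2| = 2 ≤ 2√23 ≈ 9.5917 ✓.


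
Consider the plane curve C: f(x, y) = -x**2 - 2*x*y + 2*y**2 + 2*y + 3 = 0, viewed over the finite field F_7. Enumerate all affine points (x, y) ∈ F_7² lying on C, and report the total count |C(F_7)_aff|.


Affine F_7-points: {(0, 1), (0, 5), (3, 3), (3, 6), (4, 5), (5, 1), (5, 3), (6, 6)}; count = 8.

For each of the 49 pairs (x, y) ∈ F_7², evaluate f(x, y) mod 7. Record the zeros.
  x = 0: [0↦3, 1↦0, 2↦1, 3↦6, 4↦1, 5↦0, 6↦3]  zeros at y ∈ {1, 5}
  x = 1: [0↦2, 1↦4, 2↦3, 3↦6, 4↦6, 5↦3, 6↦4]  zeros at y ∈ ∅
  x = 2: [0↦6, 1↦6, 2↦3, 3↦4, 4↦2, 5↦4, 6↦3]  zeros at y ∈ ∅
  x = 3: [0↦1, 1↦6, 2↦1, 3↦0, 4↦3, 5↦3, 6↦0]  zeros at y ∈ {3, 6}
  x = 4: [0↦1, 1↦4, 2↦4, 3↦1, 4↦2, 5↦0, 6↦2]  zeros at y ∈ {5}
  x = 5: [0↦6, 1↦0, 2↦5, 3↦0, 4↦6, 5↦2, 6↦2]  zeros at y ∈ {1, 3}
  x = 6: [0↦2, 1↦1, 2↦4, 3↦4, 4↦1, 5↦2, 6↦0]  zeros at y ∈ {6}
Collecting zeros: affine points = {(0, 1), (0, 5), (3, 3), (3, 6), (4, 5), (5, 1), (5, 3), (6, 6)}.
Total count |C(F_7)_aff| = 8.


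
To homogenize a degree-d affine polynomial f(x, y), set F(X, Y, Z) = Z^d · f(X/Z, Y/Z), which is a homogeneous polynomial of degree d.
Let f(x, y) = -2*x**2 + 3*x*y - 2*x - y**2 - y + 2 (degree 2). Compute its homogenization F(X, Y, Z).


F(X, Y, Z) = -2*X**2 + 3*X*Y - 2*X*Z - Y**2 - Y*Z + 2*Z**2

deg(f) = 2.
Substitute x = X/Z, y = Y/Z into f, then multiply by Z^2.
  monomial -2·x^2·y^0 ↦ -2·X^2·Y^0·Z^0.
  monomial 3·x^1·y^1 ↦ 3·X^1·Y^1·Z^0.
  monomial -2·x^1·y^0 ↦ -2·X^1·Y^0·Z^1.
  monomial -1·x^0·y^2 ↦ -1·X^0·Y^2·Z^0.
  monomial -1·x^0·y^1 ↦ -1·X^0·Y^1·Z^1.
  monomial 2·x^0·y^0 ↦ 2·X^0·Y^0·Z^2.
Collecting: F(X, Y, Z) = -2*X**2 + 3*X*Y - 2*X*Z - Y**2 - Y*Z + 2*Z**2.


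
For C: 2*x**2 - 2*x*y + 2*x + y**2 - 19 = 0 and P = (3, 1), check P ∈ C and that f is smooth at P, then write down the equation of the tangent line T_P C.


Tangent line at P: 12*x - 4*y - 32 = 0.

Step 1: f(3, 1) = 0, so P lies on C.
Step 2: partial derivatives
  f_x(x, y) = 4*x - 2*y + 2, f_y(x, y) = -2*x + 2*y.
  f_x(P) = 12, f_y(P) = -4 (gradient nonzero, so P is smooth).
Step 3: tangent line at P: 12·(x − 3) + -4·(y − 1) = 0.
Expanding: 12*x - 4*y - 32 = 0.


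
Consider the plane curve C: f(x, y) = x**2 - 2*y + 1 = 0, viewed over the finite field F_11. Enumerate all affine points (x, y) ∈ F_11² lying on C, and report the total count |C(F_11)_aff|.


Affine F_11-points: {(0, 6), (1, 1), (2, 8), (3, 5), (4, 3), (5, 2), (6, 2), (7, 3), (8, 5), (9, 8), (10, 1)}; count = 11.

For each of the 121 pairs (x, y) ∈ F_11², evaluate f(x, y) mod 11. Record the zeros.
  x = 0: [0↦1, 1↦10, 2↦8, 3↦6, 4↦4, 5↦2, 6↦0, 7↦9, 8↦7, 9↦5, 10↦3]  zeros at y ∈ {6}
  x = 1: [0↦2, 1↦0, 2↦9, 3↦7, 4↦5, 5↦3, 6↦1, 7↦10, 8↦8, 9↦6, 10↦4]  zeros at y ∈ {1}
  x = 2: [0↦5, 1↦3, 2↦1, 3↦10, 4↦8, 5↦6, 6↦4, 7↦2, 8↦0, 9↦9, 10↦7]  zeros at y ∈ {8}
  x = 3: [0↦10, 1↦8, 2↦6, 3↦4, 4↦2, 5↦0, 6↦9, 7↦7, 8↦5, 9↦3, 10↦1]  zeros at y ∈ {5}
  x = 4: [0↦6, 1↦4, 2↦2, 3↦0, 4↦9, 5↦7, 6↦5, 7↦3, 8↦1, 9↦10, 10↦8]  zeros at y ∈ {3}
  x = 5: [0↦4, 1↦2, 2↦0, 3↦9, 4↦7, 5↦5, 6↦3, 7↦1, 8↦10, 9↦8, 10↦6]  zeros at y ∈ {2}
  x = 6: [0↦4, 1↦2, 2↦0, 3↦9, 4↦7, 5↦5, 6↦3, 7↦1, 8↦10, 9↦8, 10↦6]  zeros at y ∈ {2}
  x = 7: [0↦6, 1↦4, 2↦2, 3↦0, 4↦9, 5↦7, 6↦5, 7↦3, 8↦1, 9↦10, 10↦8]  zeros at y ∈ {3}
  x = 8: [0↦10, 1↦8, 2↦6, 3↦4, 4↦2, 5↦0, 6↦9, 7↦7, 8↦5, 9↦3, 10↦1]  zeros at y ∈ {5}
  x = 9: [0↦5, 1↦3, 2↦1, 3↦10, 4↦8, 5↦6, 6↦4, 7↦2, 8↦0, 9↦9, 10↦7]  zeros at y ∈ {8}
  x = 10: [0↦2, 1↦0, 2↦9, 3↦7, 4↦5, 5↦3, 6↦1, 7↦10, 8↦8, 9↦6, 10↦4]  zeros at y ∈ {1}
Collecting zeros: affine points = {(0, 6), (1, 1), (2, 8), (3, 5), (4, 3), (5, 2), (6, 2), (7, 3), (8, 5), (9, 8), (10, 1)}.
Total count |C(F_11)_aff| = 11.


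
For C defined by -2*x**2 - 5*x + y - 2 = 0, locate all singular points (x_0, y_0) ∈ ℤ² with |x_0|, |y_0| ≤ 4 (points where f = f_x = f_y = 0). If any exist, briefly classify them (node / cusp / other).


No singular points in the scanned grid; C is smooth there.

Compute partial derivatives:
  f_x = -4*x - 5.
  f_y = 1.
f_y = 1 is a nonzero constant, so f_y never vanishes: no point (x, y) can satisfy f = f_x = f_y = 0. In particular no (x, y) ∈ {−4, ..., 4}² is singular; the curve is smooth.


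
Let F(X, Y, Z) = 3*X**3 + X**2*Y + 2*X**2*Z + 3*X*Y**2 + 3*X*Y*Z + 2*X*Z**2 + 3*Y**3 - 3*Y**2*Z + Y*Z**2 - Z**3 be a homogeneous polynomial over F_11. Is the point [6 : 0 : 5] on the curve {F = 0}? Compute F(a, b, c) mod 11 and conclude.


F(6,0,5) ≡ 6 (mod 11); P is NOT on the curve.

Evaluate F(6, 0, 5) term-by-term (mod 11).
  3*X**3 ↦ 3·216·1·1 = 648
  X**2*Y ↦ 1·36·0·1 = 0
  2*X**2*Z ↦ 2·36·1·5 = 360
  3*X*Y**2 ↦ 3·6·0·1 = 0
  3*X*Y*Z ↦ 3·6·0·5 = 0
  2*X*Z**2 ↦ 2·6·1·25 = 300
  3*Y**3 ↦ 3·1·0·1 = 0
  -3*Y**2*Z ↦ -3·1·0·5 = 0
  Y*Z**2 ↦ 1·1·0·25 = 0
  -Z**3 ↦ -1·1·1·125 = -125
Sum: F(6, 0, 5) = (648) + (0) + (360) + (0) + (0) + (300) + (0) + (0) + (0) + (-125) = 1183.
Reducing mod 11: 1183 ≡ 6 (mod 11).
Since F(a, b, c) ≡ 6 ≠ 0 (mod 11), P does NOT lie on the curve.


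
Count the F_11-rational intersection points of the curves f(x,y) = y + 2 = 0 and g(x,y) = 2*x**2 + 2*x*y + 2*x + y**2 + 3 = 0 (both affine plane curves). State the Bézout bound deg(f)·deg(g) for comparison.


Common zeros: {(2, 9), (10, 9)}; count = 2; Bézout bound = 2.

deg(f) = 1, deg(g) = 2, so Bézout bound = 2.
Scan x ∈ F_11. For each x, list the y ∈ F_11 with f(x, y) ≡ 0 and those with g(x, y) ≡ 0 (mod 11); the common zeros in that column are the intersection.
  x = 0: f ≡ 0 at y ∈ {9}; g ≡ 0 at y ∈ ∅; common: ∅.
  x = 1: f ≡ 0 at y ∈ {9}; g ≡ 0 at y ∈ {3, 6}; common: ∅.
  x = 2: f ≡ 0 at y ∈ {9}; g ≡ 0 at y ∈ {9}; common: {9}.
  x = 3: f ≡ 0 at y ∈ {9}; g ≡ 0 at y ∈ {6, 10}; common: ∅.
  x = 4: f ≡ 0 at y ∈ {9}; g ≡ 0 at y ∈ ∅; common: ∅.
  x = 5: f ≡ 0 at y ∈ {9}; g ≡ 0 at y ∈ ∅; common: ∅.
  x = 6: f ≡ 0 at y ∈ {9}; g ≡ 0 at y ∈ {3, 7}; common: ∅.
  x = 7: f ≡ 0 at y ∈ {9}; g ≡ 0 at y ∈ {4}; common: ∅.
  x = 8: f ≡ 0 at y ∈ {9}; g ≡ 0 at y ∈ {7, 10}; common: ∅.
  x = 9: f ≡ 0 at y ∈ {9}; g ≡ 0 at y ∈ ∅; common: ∅.
  x = 10: f ≡ 0 at y ∈ {9}; g ≡ 0 at y ∈ {4, 9}; common: {9}.
Collecting: common zeros = {(2, 9), (10, 9)}, so the count is 2.
Comparison with the Bézout bound: 2 ≤ 2 = deg(f)·deg(g), as expected for curves with no common component (the bound is attained).


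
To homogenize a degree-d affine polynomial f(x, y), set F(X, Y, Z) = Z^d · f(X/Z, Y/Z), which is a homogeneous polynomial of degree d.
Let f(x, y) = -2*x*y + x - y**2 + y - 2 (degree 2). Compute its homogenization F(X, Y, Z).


F(X, Y, Z) = -2*X*Y + X*Z - Y**2 + Y*Z - 2*Z**2

deg(f) = 2.
Substitute x = X/Z, y = Y/Z into f, then multiply by Z^2.
  monomial -2·x^1·y^1 ↦ -2·X^1·Y^1·Z^0.
  monomial 1·x^1·y^0 ↦ 1·X^1·Y^0·Z^1.
  monomial -1·x^0·y^2 ↦ -1·X^0·Y^2·Z^0.
  monomial 1·x^0·y^1 ↦ 1·X^0·Y^1·Z^1.
  monomial -2·x^0·y^0 ↦ -2·X^0·Y^0·Z^2.
Collecting: F(X, Y, Z) = -2*X*Y + X*Z - Y**2 + Y*Z - 2*Z**2.


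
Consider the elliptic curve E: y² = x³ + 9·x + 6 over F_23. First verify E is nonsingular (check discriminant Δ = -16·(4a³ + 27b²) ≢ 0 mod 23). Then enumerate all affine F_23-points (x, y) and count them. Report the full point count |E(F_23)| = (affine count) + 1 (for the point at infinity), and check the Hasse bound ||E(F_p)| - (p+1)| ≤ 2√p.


Affine points = {(0, 11), (0, 12), (1, 4), (1, 19), (2, 3), (2, 20), (6, 0), (12, 5), (12, 18), (14, 1), (14, 22), (17, 9), (17, 14), (21, 7), (21, 16)}; affine count = 15; |E(F_23)| = 16.

Discriminant check: Δ ∝ 4a³ + 27b² = 4·9³ + 27·6² = 4·729 + 27·36 ≡ 1 (mod 23). Nonzero ⇒ E is nonsingular.
For each x ∈ F_23, compute rhs = x³ + 9·x + 6 mod 23, then count y ∈ F_23 with y² ≡ rhs.
  x = 0: rhs = 6, matching y values: 11, 12 (2 points).
  x = 1: rhs = 16, matching y values: 4, 19 (2 points).
  x = 2: rhs = 9, matching y values: 3, 20 (2 points).
  x = 3: rhs = 14, matching y values: none (0 points).
  x = 4: rhs = 14, matching y values: none (0 points).
  x = 5: rhs = 15, matching y values: none (0 points).
  x = 6: rhs = 0, matching y values: 0 (1 points).
  x = 7: rhs = 21, matching y values: none (0 points).
  x = 8: rhs = 15, matching y values: none (0 points).
  x = 9: rhs = 11, matching y values: none (0 points).
  x = 10: rhs = 15, matching y values: none (0 points).
  x = 11: rhs = 10, matching y values: none (0 points).
  x = 12: rhs = 2, matching y values: 5, 18 (2 points).
  x = 13: rhs = 20, matching y values: none (0 points).
  x = 14: rhs = 1, matching y values: 1, 22 (2 points).
  x = 15: rhs = 20, matching y values: none (0 points).
  x = 16: rhs = 14, matching y values: none (0 points).
  x = 17: rhs = 12, matching y values: 9, 14 (2 points).
  x = 18: rhs = 20, matching y values: none (0 points).
  x = 19: rhs = 21, matching y values: none (0 points).
  x = 20: rhs = 21, matching y values: none (0 points).
  x = 21: rhs = 3, matching y values: 7, 16 (2 points).
  x = 22: rhs = 19, matching y values: none (0 points).
Total affine count: 15.
Full point count |E(F_23)| = 15 + 1 = 16.
Hasse bound: |16 − (23+1)| = |-8| = 8 ≤ 2√23 ≈ 9.5917 ✓.


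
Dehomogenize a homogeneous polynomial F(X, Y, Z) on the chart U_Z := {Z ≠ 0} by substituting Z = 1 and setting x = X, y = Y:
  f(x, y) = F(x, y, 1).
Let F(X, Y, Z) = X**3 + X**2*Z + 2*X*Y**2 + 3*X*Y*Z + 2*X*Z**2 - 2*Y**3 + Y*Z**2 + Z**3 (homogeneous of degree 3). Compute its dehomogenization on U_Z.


f(x, y) = x**3 + x**2 + 2*x*y**2 + 3*x*y + 2*x - 2*y**3 + y + 1

On U_Z we set Z = 1. Each monomial c·X^i·Y^j·Z^k in F becomes c·x^i·y^j·1^k = c·x^i·y^j.
Substituting Z = 1: F(X, Y, 1) = x**3 + x**2 + 2*x*y**2 + 3*x*y + 2*x - 2*y**3 + y + 1.
Note: deg(f) ≤ deg(F) = 3; strict inequality happens when F is divisible by Z (lost terms).
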